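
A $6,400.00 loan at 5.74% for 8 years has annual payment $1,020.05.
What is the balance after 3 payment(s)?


Formula: Balance = PV*(1+r)^k - PMT*((1+r)^k - 1)/r
Growth: (1 + 0.0574)^3 = 1.182273
Accumulated factor: ((1+r)^k - 1)/r = 3.175495
Balance = $6,400.00 * 1.182273 - $1,020.05 * 3.175495
Balance = $4,327.39

$4,327.39


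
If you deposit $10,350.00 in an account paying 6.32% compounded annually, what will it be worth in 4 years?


Formula: FV = P * (1 + r)^n
Substituting: FV = $10,350.00 * (1 + 0.0632)^4
Growth factor: (1.0632)^4 = 1.277791
FV = $10,350.00 * 1.277791 = $13,225.14

$13,225.14


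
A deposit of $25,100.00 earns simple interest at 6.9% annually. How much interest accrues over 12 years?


Formula: I = P * r * t
Substituting: I = $25,100.00 * 0.069 * 12
Step: I = $25,100.00 * 0.828
I = $20,782.80

$20,782.80


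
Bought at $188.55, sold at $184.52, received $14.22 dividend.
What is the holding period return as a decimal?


Formula: HPR = (P1 - P0 + D) / P0
Gain: $184.52 - $188.55 + $14.22 = $10.19
HPR = $10.19 / $188.55 = 0.054

0.054


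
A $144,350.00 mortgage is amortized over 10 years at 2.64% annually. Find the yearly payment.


Formula: PMT = PV * r / (1 - (1+r)^(-n))
Denominator: 1 - (1 + 0.0264)^(-10) = 0.229392
Numerator: $144,350.00 * 0.0264 = 3810.84
PMT = 3810.84 / 0.229392 = $16,612.79

$16,612.79


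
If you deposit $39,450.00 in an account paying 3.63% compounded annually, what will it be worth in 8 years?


Formula: FV = P * (1 + r)^n
Substituting: FV = $39,450.00 * (1 + 0.0363)^8
Growth factor: (1.0363)^8 = 1.330099
FV = $39,450.00 * 1.330099 = $52,472.41

$52,472.41


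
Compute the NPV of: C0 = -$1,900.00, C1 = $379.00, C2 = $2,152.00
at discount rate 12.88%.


Formula: NPV = C0 + C1/(1+r) + C2/(1+r)^2
Discount C1: $379.00 / (1 + 0.1288) = $335.75
Discount C2: $2,152.00 / (1 + 0.1288)^2 = $1,688.92
NPV = -$1,900.00 + $335.75 + $1,688.92 = $124.67

$124.67


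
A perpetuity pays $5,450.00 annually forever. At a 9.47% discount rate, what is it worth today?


Formula: PV = C / r
Substituting: PV = $5,450.00 / 0.0947
PV = $57,550.16

$57,550.16


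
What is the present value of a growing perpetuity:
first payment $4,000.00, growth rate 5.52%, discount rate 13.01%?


Formula: PV = C / (r - g)
Spread: r - g = 0.1301 - 0.0552 = 0.0749
Substituting: PV = $4,000.00 / 0.0749
PV = $53,404.54

$53,404.54


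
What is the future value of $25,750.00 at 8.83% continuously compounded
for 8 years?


Formula: FV = P * e^(r*t)
Exponent: r*t = 0.0883 * 8 = 0.7064
e^(0.7064) = 2.026682
FV = $25,750.00 * 2.026682 = $52,187.06

$52,187.06


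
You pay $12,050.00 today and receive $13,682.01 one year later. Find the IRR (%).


Formula: IRR = C1/C0 - 1
Substituting: IRR = $13,682.01 / $12,050.00 - 1
Ratio: 1.135437 - 1 = 0.135437
IRR = 13.5437%

13.5437%


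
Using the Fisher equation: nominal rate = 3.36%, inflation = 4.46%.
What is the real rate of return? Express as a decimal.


Formula: (1 + r_real) = (1 + r_nom) / (1 + inflation)
Substituting: (1 + r_real) = 1.0336 / 1.0446
(1 + r_real) = 0.98947
r_real = 0.98947 - 1 = -0.01053

-0.01053


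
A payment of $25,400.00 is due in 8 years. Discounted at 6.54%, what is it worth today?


Formula: PV = FV / (1 + r)^n
Substituting: PV = $25,400.00 / (1 + 0.0654)^8
Discount factor: (1.0654)^8 = 1.659975
PV = $25,400.00 / 1.659975 = $15,301.44

$15,301.44


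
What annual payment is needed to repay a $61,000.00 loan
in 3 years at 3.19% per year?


Formula: PMT = PV * r / (1 - (1+r)^(-n))
Denominator: 1 - (1 + 0.0319)^(-3) = 0.089904
Numerator: $61,000.00 * 0.0319 = 1945.9
PMT = 1945.9 / 0.089904 = $21,644.18

$21,644.18


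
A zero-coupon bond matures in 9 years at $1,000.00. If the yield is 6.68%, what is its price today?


Formula: Price = FV / (1 + r)^n
Substituting: Price = $1,000.00 / (1 + 0.0668)^9
Discount factor: (1.0668)^9 = 1.789563
Price = $1,000.00 / 1.789563 = $558.80

$558.80


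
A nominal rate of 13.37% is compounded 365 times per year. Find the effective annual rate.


Formula: EAR = (1 + r/m)^m - 1
Period rate: r/m = 0.1337 / 365 = 0.000366
Compounding: (1 + 0.000366)^365 = 1.143022
EAR = 1.143022 - 1 = 0.143022

0.143022


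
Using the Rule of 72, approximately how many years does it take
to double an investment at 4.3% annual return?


Formula: Years ≈ 72 / r
Substituting: Years ≈ 72 / 4.3
Years ≈ 16.7

16.7 years


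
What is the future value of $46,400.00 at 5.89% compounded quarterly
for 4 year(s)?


Formula: FV = P * (1 + r/m)^(m*t)
Period rate: r/m = 0.0589 / 4 = 0.014725
Total periods: m*t = 4 * 4 = 16
Growth factor: (1 + 0.014725)^16 = 1.263496
FV = $46,400.00 * 1.263496 = $58,626.20

$58,626.20


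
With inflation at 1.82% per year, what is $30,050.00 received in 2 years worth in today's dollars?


Formula: Real value = nominal / (1 + inflation)^years
Price level: (1 + 0.0182)^2 = 1.036731
Real value = $30,050.00 / 1.036731 = $28,985.33

$28,985.33


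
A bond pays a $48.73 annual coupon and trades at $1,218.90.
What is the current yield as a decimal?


Formula: Current yield = annual coupon / price
Substituting: CY = $48.73 / $1,218.90
CY = 0.039979

0.039979


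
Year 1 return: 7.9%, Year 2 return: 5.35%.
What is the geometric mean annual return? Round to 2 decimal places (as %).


Formula: Geometric mean = ((1+r1)*(1+r2))^(1/2) - 1
Product: (1 + 0.079) * (1 + 0.0535) = 1.079 * 1.0535 = 1.136726
Square root: 1.136726^0.5 = 1.066174
Geometric mean = 1.066174 - 1 = 0.066174
As percentage: 6.62%

6.62%


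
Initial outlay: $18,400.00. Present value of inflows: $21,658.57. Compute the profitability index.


Formula: PI = PV(cash flows) / initial investment
Substituting: PI = $21,658.57 / $18,400.00
PI = 1.1771

1.1771


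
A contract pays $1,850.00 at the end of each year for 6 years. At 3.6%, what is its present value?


Formula: PV = PMT * (1 - (1+r)^(-n)) / r
Discount factor: (1 + 0.036)^(-6) = 0.808801
Bracket: 1 - 0.808801 = 0.191199
PV = $1,850.00 * 0.191199 / 0.036 = $9,825.52

$9,825.52


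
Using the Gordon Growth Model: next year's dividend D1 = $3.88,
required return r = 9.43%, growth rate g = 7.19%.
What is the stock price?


Formula: P = D1 / (r - g)
Spread: r - g = 0.0943 - 0.0719 = 0.0224
Substituting: P = $3.88 / 0.0224
P = $173.21

$173.21


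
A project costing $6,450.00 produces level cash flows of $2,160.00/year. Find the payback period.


Formula: Payback = investment / annual cash flow
Substituting: Payback = $6,450.00 / $2,160.00
Payback = 2.9861 years

2.9861 years


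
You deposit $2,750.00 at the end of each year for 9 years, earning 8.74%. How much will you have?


Formula: FV = PMT * ((1+r)^n - 1) / r
Growth factor: (1 + 0.0874)^9 = 2.12571
Numerator: 2.12571 - 1 = 1.12571
FV = $2,750.00 * 1.12571 / 0.0874 = $35,419.93

$35,419.93


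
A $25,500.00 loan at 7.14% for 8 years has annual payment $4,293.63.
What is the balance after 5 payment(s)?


Formula: Balance = PV*(1+r)^k - PMT*((1+r)^k - 1)/r
Growth: (1 + 0.0714)^5 = 1.411751
Accumulated factor: ((1+r)^k - 1)/r = 5.766826
Balance = $25,500.00 * 1.411751 - $4,293.63 * 5.766826
Balance = $11,239.04

$11,239.04


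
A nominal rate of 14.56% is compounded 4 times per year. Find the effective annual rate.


Formula: EAR = (1 + r/m)^m - 1
Period rate: r/m = 0.1456 / 4 = 0.0364
Compounding: (1 + 0.0364)^4 = 1.153744
EAR = 1.153744 - 1 = 0.153744

0.153744


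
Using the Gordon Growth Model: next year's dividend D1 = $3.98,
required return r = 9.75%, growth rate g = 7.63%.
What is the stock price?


Formula: P = D1 / (r - g)
Spread: r - g = 0.0975 - 0.0763 = 0.0212
Substituting: P = $3.98 / 0.0212
P = $187.74

$187.74


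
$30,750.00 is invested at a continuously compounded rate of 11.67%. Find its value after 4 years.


Formula: FV = P * e^(r*t)
Exponent: r*t = 0.1167 * 4 = 0.4668
e^(0.4668) = 1.594882
FV = $30,750.00 * 1.594882 = $49,042.63

$49,042.63


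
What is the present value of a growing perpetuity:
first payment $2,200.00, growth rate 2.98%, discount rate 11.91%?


Formula: PV = C / (r - g)
Spread: r - g = 0.1191 - 0.0298 = 0.0893
Substituting: PV = $2,200.00 / 0.0893
PV = $24,636.06

$24,636.06


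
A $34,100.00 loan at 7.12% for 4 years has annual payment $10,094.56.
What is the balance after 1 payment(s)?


Formula: Balance = PV*(1+r)^k - PMT*((1+r)^k - 1)/r
Growth: (1 + 0.0712)^1 = 1.0712
Accumulated factor: ((1+r)^k - 1)/r = 1.0
Balance = $34,100.00 * 1.0712 - $10,094.56 * 1.0
Balance = $26,433.36

$26,433.36


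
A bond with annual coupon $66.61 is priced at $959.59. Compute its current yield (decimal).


Formula: Current yield = annual coupon / price
Substituting: CY = $66.61 / $959.59
CY = 0.069415

0.069415


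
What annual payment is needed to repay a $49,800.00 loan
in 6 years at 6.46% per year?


Formula: PMT = PV * r / (1 - (1+r)^(-n))
Denominator: 1 - (1 + 0.0646)^(-6) = 0.313119
Numerator: $49,800.00 * 0.0646 = 3217.08
PMT = 3217.08 / 0.313119 = $10,274.29

$10,274.29


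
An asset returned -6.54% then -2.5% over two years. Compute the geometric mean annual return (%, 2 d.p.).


Formula: Geometric mean = ((1+r1)*(1+r2))^(1/2) - 1
Product: (1 + -0.0654) * (1 + -0.025) = 0.9346 * 0.975 = 0.911235
Square root: 0.911235^0.5 = 0.954586
Geometric mean = 0.954586 - 1 = -0.045414
As percentage: -4.54%

-4.54%


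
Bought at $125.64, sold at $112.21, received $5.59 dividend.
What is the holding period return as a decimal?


Formula: HPR = (P1 - P0 + D) / P0
Gain: $112.21 - $125.64 + $5.59 = -$7.84
HPR = -$7.84 / $125.64 = -0.0624

-0.0624


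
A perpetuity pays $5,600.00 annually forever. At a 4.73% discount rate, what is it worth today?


Formula: PV = C / r
Substituting: PV = $5,600.00 / 0.0473
PV = $118,393.23

$118,393.23


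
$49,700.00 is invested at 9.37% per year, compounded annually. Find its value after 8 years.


Formula: FV = P * (1 + r)^n
Substituting: FV = $49,700.00 * (1 + 0.0937)^8
Growth factor: (1.0937)^8 = 2.04732
FV = $49,700.00 * 2.04732 = $101,751.80

$101,751.80


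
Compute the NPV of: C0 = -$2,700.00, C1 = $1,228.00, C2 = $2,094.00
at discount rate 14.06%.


Formula: NPV = C0 + C1/(1+r) + C2/(1+r)^2
Discount C1: $1,228.00 / (1 + 0.1406) = $1,076.63
Discount C2: $2,094.00 / (1 + 0.1406)^2 = $1,609.57
NPV = -$2,700.00 + $1,076.63 + $1,609.57 = -$13.80

-$13.80


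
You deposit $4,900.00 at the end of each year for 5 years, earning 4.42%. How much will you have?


Formula: FV = PMT * ((1+r)^n - 1) / r
Growth factor: (1 + 0.0442)^5 = 1.241419
Numerator: 1.241419 - 1 = 0.241419
FV = $4,900.00 * 0.241419 / 0.0442 = $26,763.66

$26,763.66


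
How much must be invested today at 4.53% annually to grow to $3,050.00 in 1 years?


Formula: PV = FV / (1 + r)^n
Substituting: PV = $3,050.00 / (1 + 0.0453)^1
Discount factor: (1.0453)^1 = 1.0453
PV = $3,050.00 / 1.0453 = $2,917.82

$2,917.82


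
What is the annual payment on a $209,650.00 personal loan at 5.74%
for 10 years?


Formula: PMT = PV * r / (1 - (1+r)^(-n))
Denominator: 1 - (1 + 0.0574)^(-10) = 0.427722
Numerator: $209,650.00 * 0.0574 = 12033.91
PMT = 12033.91 / 0.427722 = $28,134.88

$28,134.88


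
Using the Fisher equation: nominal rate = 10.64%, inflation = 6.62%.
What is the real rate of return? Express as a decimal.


Formula: (1 + r_real) = (1 + r_nom) / (1 + inflation)
Substituting: (1 + r_real) = 1.1064 / 1.0662
(1 + r_real) = 1.037704
r_real = 1.037704 - 1 = 0.037704

0.037704


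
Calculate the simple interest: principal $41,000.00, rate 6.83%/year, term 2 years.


Formula: I = P * r * t
Substituting: I = $41,000.00 * 0.0683 * 2
Step: I = $41,000.00 * 0.1366
I = $5,600.60

$5,600.60


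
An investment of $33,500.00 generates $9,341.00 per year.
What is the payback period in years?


Formula: Payback = investment / annual cash flow
Substituting: Payback = $33,500.00 / $9,341.00
Payback = 3.5863 years

3.5863 years


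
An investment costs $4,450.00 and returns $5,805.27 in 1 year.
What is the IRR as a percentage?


Formula: IRR = C1/C0 - 1
Substituting: IRR = $5,805.27 / $4,450.00 - 1
Ratio: 1.304555 - 1 = 0.304555
IRR = 30.4555%

30.4555%


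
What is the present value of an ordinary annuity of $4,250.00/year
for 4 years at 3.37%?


Formula: PV = PMT * (1 - (1+r)^(-n)) / r
Discount factor: (1 + 0.0337)^(-4) = 0.875834
Bracket: 1 - 0.875834 = 0.124166
PV = $4,250.00 * 0.124166 / 0.0337 = $15,658.88

$15,658.88


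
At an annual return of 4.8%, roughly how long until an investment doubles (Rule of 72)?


Formula: Years ≈ 72 / r
Substituting: Years ≈ 72 / 4.8
Years ≈ 15.0

15.0 years


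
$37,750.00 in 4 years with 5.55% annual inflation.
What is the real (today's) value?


Formula: Real value = nominal / (1 + inflation)^years
Price level: (1 + 0.0555)^4 = 1.241175
Real value = $37,750.00 / 1.241175 = $30,414.73

$30,414.73


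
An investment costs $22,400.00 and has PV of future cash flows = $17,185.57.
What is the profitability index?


Formula: PI = PV(cash flows) / initial investment
Substituting: PI = $17,185.57 / $22,400.00
PI = 0.7672

0.7672


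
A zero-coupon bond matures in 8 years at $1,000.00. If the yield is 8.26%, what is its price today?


Formula: Price = FV / (1 + r)^n
Substituting: Price = $1,000.00 / (1 + 0.0826)^8
Discount factor: (1.0826)^8 = 1.88688
Price = $1,000.00 / 1.88688 = $529.98

$529.98


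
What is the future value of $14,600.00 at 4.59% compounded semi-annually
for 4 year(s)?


Formula: FV = P * (1 + r/m)^(m*t)
Period rate: r/m = 0.0459 / 2 = 0.02295
Total periods: m*t = 2 * 4 = 8
Growth factor: (1 + 0.02295)^8 = 1.199044
FV = $14,600.00 * 1.199044 = $17,506.05

$17,506.05


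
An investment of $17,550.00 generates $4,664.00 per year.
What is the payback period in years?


Formula: Payback = investment / annual cash flow
Substituting: Payback = $17,550.00 / $4,664.00
Payback = 3.7629 years

3.7629 years


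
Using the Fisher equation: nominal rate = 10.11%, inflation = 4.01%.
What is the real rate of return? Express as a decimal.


Formula: (1 + r_real) = (1 + r_nom) / (1 + inflation)
Substituting: (1 + r_real) = 1.1011 / 1.0401
(1 + r_real) = 1.058648
r_real = 1.058648 - 1 = 0.058648

0.058648


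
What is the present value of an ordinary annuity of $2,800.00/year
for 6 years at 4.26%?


Formula: PV = PMT * (1 - (1+r)^(-n)) / r
Discount factor: (1 + 0.0426)^(-6) = 0.778563
Bracket: 1 - 0.778563 = 0.221437
PV = $2,800.00 * 0.221437 / 0.0426 = $14,554.55

$14,554.55


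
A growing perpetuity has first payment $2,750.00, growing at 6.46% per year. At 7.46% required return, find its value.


Formula: PV = C / (r - g)
Spread: r - g = 0.0746 - 0.0646 = 0.01
Substituting: PV = $2,750.00 / 0.01
PV = $275,000.00

$275,000.00


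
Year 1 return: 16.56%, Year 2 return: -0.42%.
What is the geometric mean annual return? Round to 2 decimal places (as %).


Formula: Geometric mean = ((1+r1)*(1+r2))^(1/2) - 1
Product: (1 + 0.1656) * (1 + -0.0042) = 1.1656 * 0.9958 = 1.160704
Square root: 1.160704^0.5 = 1.07736
Geometric mean = 1.07736 - 1 = 0.07736
As percentage: 7.74%

7.74%


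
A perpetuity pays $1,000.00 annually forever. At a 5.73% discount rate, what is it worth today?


Formula: PV = C / r
Substituting: PV = $1,000.00 / 0.0573
PV = $17,452.01

$17,452.01


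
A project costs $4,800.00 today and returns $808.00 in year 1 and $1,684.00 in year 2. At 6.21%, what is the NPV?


Formula: NPV = C0 + C1/(1+r) + C2/(1+r)^2
Discount C1: $808.00 / (1 + 0.0621) = $760.76
Discount C2: $1,684.00 / (1 + 0.0621)^2 = $1,492.83
NPV = -$4,800.00 + $760.76 + $1,492.83 = -$2,546.41

-$2,546.41


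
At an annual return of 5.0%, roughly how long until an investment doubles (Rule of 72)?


Formula: Years ≈ 72 / r
Substituting: Years ≈ 72 / 5.0
Years ≈ 14.4

14.4 years


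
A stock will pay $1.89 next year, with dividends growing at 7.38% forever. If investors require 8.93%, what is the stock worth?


Formula: P = D1 / (r - g)
Spread: r - g = 0.0893 - 0.0738 = 0.0155
Substituting: P = $1.89 / 0.0155
P = $121.94

$121.94


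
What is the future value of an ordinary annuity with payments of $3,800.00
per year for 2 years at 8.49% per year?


Formula: FV = PMT * ((1+r)^n - 1) / r
Growth factor: (1 + 0.0849)^2 = 1.177008
Numerator: 1.177008 - 1 = 0.177008
FV = $3,800.00 * 0.177008 / 0.0849 = $7,922.62

$7,922.62


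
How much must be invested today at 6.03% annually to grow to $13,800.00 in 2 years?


Formula: PV = FV / (1 + r)^n
Substituting: PV = $13,800.00 / (1 + 0.0603)^2
Discount factor: (1.0603)^2 = 1.124236
PV = $13,800.00 / 1.124236 = $12,275.00

$12,275.00


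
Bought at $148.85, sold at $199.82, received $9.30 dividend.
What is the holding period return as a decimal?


Formula: HPR = (P1 - P0 + D) / P0
Gain: $199.82 - $148.85 + $9.30 = $60.27
HPR = $60.27 / $148.85 = 0.4049

0.4049


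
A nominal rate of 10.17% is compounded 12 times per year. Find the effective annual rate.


Formula: EAR = (1 + r/m)^m - 1
Period rate: r/m = 0.1017 / 12 = 0.008475
Compounding: (1 + 0.008475)^12 = 1.106577
EAR = 1.106577 - 1 = 0.106577

0.106577


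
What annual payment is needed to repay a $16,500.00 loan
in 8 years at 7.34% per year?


Formula: PMT = PV * r / (1 - (1+r)^(-n))
Denominator: 1 - (1 + 0.0734)^(-8) = 0.432577
Numerator: $16,500.00 * 0.0734 = 1211.1
PMT = 1211.1 / 0.432577 = $2,799.74

$2,799.74


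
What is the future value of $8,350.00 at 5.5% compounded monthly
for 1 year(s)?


Formula: FV = P * (1 + r/m)^(m*t)
Period rate: r/m = 0.055 / 12 = 0.004583
Total periods: m*t = 12 * 1 = 12
Growth factor: (1 + 0.004583)^12 = 1.056408
FV = $8,350.00 * 1.056408 = $8,821.01

$8,821.01


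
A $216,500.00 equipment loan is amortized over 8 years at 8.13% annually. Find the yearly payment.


Formula: PMT = PV * r / (1 - (1+r)^(-n))
Denominator: 1 - (1 + 0.0813)^(-8) = 0.464906
Numerator: $216,500.00 * 0.0813 = 17601.45
PMT = 17601.45 / 0.464906 = $37,860.26

$37,860.26


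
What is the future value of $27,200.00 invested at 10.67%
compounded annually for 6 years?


Formula: FV = P * (1 + r)^n
Substituting: FV = $27,200.00 * (1 + 0.1067)^6
Growth factor: (1.1067)^6 = 1.837297
FV = $27,200.00 * 1.837297 = $49,974.49

$49,974.49


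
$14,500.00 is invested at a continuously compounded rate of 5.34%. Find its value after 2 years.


Formula: FV = P * e^(r*t)
Exponent: r*t = 0.0534 * 2 = 0.1068
e^(0.1068) = 1.112712
FV = $14,500.00 * 1.112712 = $16,134.32

$16,134.32


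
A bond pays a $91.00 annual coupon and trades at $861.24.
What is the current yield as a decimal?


Formula: Current yield = annual coupon / price
Substituting: CY = $91.00 / $861.24
CY = 0.105662

0.105662


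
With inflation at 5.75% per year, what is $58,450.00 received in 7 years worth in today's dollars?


Formula: Real value = nominal / (1 + inflation)^years
Price level: (1 + 0.0575)^7 = 1.478981
Real value = $58,450.00 / 1.478981 = $39,520.45

$39,520.45


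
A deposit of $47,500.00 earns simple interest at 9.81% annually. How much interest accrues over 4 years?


Formula: I = P * r * t
Substituting: I = $47,500.00 * 0.0981 * 4
Step: I = $47,500.00 * 0.3924
I = $18,639.00

$18,639.00


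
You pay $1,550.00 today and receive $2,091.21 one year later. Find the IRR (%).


Formula: IRR = C1/C0 - 1
Substituting: IRR = $2,091.21 / $1,550.00 - 1
Ratio: 1.349168 - 1 = 0.349168
IRR = 34.9168%

34.9168%


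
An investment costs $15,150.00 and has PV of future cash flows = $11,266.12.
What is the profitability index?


Formula: PI = PV(cash flows) / initial investment
Substituting: PI = $11,266.12 / $15,150.00
PI = 0.7436

0.7436


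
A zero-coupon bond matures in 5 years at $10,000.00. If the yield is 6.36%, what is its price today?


Formula: Price = FV / (1 + r)^n
Substituting: Price = $10,000.00 / (1 + 0.0636)^5
Discount factor: (1.0636)^5 = 1.361105
Price = $10,000.00 / 1.361105 = $7,346.97

$7,346.97


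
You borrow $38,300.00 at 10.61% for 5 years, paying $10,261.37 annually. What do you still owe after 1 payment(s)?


Formula: Balance = PV*(1+r)^k - PMT*((1+r)^k - 1)/r
Growth: (1 + 0.1061)^1 = 1.1061
Accumulated factor: ((1+r)^k - 1)/r = 1.0
Balance = $38,300.00 * 1.1061 - $10,261.37 * 1.0
Balance = $32,102.26

$32,102.26


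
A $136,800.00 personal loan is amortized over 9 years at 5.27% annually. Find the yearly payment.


Formula: PMT = PV * r / (1 - (1+r)^(-n))
Denominator: 1 - (1 + 0.0527)^(-9) = 0.370119
Numerator: $136,800.00 * 0.0527 = 7209.36
PMT = 7209.36 / 0.370119 = $19,478.48

$19,478.48


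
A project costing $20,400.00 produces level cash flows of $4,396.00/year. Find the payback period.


Formula: Payback = investment / annual cash flow
Substituting: Payback = $20,400.00 / $4,396.00
Payback = 4.6406 years

4.6406 years


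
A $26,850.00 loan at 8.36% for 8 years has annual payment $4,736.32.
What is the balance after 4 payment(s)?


Formula: Balance = PV*(1+r)^k - PMT*((1+r)^k - 1)/r
Growth: (1 + 0.0836)^4 = 1.37872
Accumulated factor: ((1+r)^k - 1)/r = 4.53014
Balance = $26,850.00 * 1.37872 - $4,736.32 * 4.53014
Balance = $15,562.43

$15,562.43


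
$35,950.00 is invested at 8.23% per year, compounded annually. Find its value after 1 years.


Formula: FV = P * (1 + r)^n
Substituting: FV = $35,950.00 * (1 + 0.0823)^1
Growth factor: (1.0823)^1 = 1.0823
FV = $35,950.00 * 1.0823 = $38,908.69

$38,908.69


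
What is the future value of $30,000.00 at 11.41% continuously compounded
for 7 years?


Formula: FV = P * e^(r*t)
Exponent: r*t = 0.1141 * 7 = 0.7987
e^(0.7987) = 2.22265
FV = $30,000.00 * 2.22265 = $66,679.49

$66,679.49


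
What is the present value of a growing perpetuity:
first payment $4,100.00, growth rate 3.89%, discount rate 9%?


Formula: PV = C / (r - g)
Spread: r - g = 0.09 - 0.0389 = 0.0511
Substituting: PV = $4,100.00 / 0.0511
PV = $80,234.83

$80,234.83


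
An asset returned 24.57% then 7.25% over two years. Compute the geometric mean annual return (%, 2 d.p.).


Formula: Geometric mean = ((1+r1)*(1+r2))^(1/2) - 1
Product: (1 + 0.2457) * (1 + 0.0725) = 1.2457 * 1.0725 = 1.336013
Square root: 1.336013^0.5 = 1.15586
Geometric mean = 1.15586 - 1 = 0.15586
As percentage: 15.59%

15.59%


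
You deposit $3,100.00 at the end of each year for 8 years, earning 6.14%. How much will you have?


Formula: FV = PMT * ((1+r)^n - 1) / r
Growth factor: (1 + 0.0614)^8 = 1.610767
Numerator: 1.610767 - 1 = 0.610767
FV = $3,100.00 * 0.610767 / 0.0614 = $30,836.76

$30,836.76


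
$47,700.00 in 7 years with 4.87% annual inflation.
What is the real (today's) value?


Formula: Real value = nominal / (1 + inflation)^years
Price level: (1 + 0.0487)^7 = 1.394951
Real value = $47,700.00 / 1.394951 = $34,194.76

$34,194.76


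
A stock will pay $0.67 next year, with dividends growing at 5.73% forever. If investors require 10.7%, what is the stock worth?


Formula: P = D1 / (r - g)
Spread: r - g = 0.107 - 0.0573 = 0.0497
Substituting: P = $0.67 / 0.0497
P = $13.48

$13.48


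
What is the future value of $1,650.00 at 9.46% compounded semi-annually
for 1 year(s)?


Formula: FV = P * (1 + r/m)^(m*t)
Period rate: r/m = 0.0946 / 2 = 0.0473
Total periods: m*t = 2 * 1 = 2
Growth factor: (1 + 0.0473)^2 = 1.096837
FV = $1,650.00 * 1.096837 = $1,809.78

$1,809.78


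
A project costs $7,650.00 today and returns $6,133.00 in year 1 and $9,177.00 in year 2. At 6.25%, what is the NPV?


Formula: NPV = C0 + C1/(1+r) + C2/(1+r)^2
Discount C1: $6,133.00 / (1 + 0.0625) = $5,772.24
Discount C2: $9,177.00 / (1 + 0.0625)^2 = $8,129.11
NPV = -$7,650.00 + $5,772.24 + $8,129.11 = $6,251.34

$6,251.34


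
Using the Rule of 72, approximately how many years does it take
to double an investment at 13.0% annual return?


Formula: Years ≈ 72 / r
Substituting: Years ≈ 72 / 13.0
Years ≈ 5.5

5.5 years


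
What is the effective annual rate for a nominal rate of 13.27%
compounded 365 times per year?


Formula: EAR = (1 + r/m)^m - 1
Period rate: r/m = 0.1327 / 365 = 0.000364
Compounding: (1 + 0.000364)^365 = 1.14188
EAR = 1.14188 - 1 = 0.14188

0.14188


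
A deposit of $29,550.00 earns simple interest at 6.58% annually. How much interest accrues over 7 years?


Formula: I = P * r * t
Substituting: I = $29,550.00 * 0.0658 * 7
Step: I = $29,550.00 * 0.4606
I = $13,610.73

$13,610.73


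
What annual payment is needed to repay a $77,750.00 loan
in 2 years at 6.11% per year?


Formula: PMT = PV * r / (1 - (1+r)^(-n))
Denominator: 1 - (1 + 0.0611)^(-2) = 0.111848
Numerator: $77,750.00 * 0.0611 = 4750.525
PMT = 4750.525 / 0.111848 = $42,473.10

$42,473.10


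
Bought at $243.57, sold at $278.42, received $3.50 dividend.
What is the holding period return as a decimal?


Formula: HPR = (P1 - P0 + D) / P0
Gain: $278.42 - $243.57 + $3.50 = $38.35
HPR = $38.35 / $243.57 = 0.1574

0.1574


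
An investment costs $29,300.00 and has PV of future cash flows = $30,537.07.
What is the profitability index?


Formula: PI = PV(cash flows) / initial investment
Substituting: PI = $30,537.07 / $29,300.00
PI = 1.0422

1.0422


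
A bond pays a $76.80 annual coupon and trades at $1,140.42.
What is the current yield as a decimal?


Formula: Current yield = annual coupon / price
Substituting: CY = $76.80 / $1,140.42
CY = 0.067344

0.067344


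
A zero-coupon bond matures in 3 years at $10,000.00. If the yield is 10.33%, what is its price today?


Formula: Price = FV / (1 + r)^n
Substituting: Price = $10,000.00 / (1 + 0.1033)^3
Discount factor: (1.1033)^3 = 1.343015
Price = $10,000.00 / 1.343015 = $7,445.93

$7,445.93


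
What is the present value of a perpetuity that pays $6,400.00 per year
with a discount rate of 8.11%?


Formula: PV = C / r
Substituting: PV = $6,400.00 / 0.0811
PV = $78,914.92

$78,914.92


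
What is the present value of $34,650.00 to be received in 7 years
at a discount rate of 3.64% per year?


Formula: PV = FV / (1 + r)^n
Substituting: PV = $34,650.00 / (1 + 0.0364)^7
Discount factor: (1.0364)^7 = 1.284375
PV = $34,650.00 / 1.284375 = $26,978.10

$26,978.10


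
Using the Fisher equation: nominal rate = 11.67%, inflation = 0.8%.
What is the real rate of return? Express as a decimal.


Formula: (1 + r_real) = (1 + r_nom) / (1 + inflation)
Substituting: (1 + r_real) = 1.1167 / 1.008
(1 + r_real) = 1.107837
r_real = 1.107837 - 1 = 0.107837

0.107837


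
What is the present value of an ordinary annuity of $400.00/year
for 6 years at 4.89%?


Formula: PV = PMT * (1 - (1+r)^(-n)) / r
Discount factor: (1 + 0.0489)^(-6) = 0.750923
Bracket: 1 - 0.750923 = 0.249077
PV = $400.00 * 0.249077 / 0.0489 = $2,037.44

$2,037.44


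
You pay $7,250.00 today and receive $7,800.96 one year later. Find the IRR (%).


Formula: IRR = C1/C0 - 1
Substituting: IRR = $7,800.96 / $7,250.00 - 1
Ratio: 1.075994 - 1 = 0.075994
IRR = 7.5994%

7.5994%


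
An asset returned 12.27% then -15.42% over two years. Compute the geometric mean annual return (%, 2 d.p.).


Formula: Geometric mean = ((1+r1)*(1+r2))^(1/2) - 1
Product: (1 + 0.1227) * (1 + -0.1542) = 1.1227 * 0.8458 = 0.94958
Square root: 0.94958^0.5 = 0.974464
Geometric mean = 0.974464 - 1 = -0.025536
As percentage: -2.55%

-2.55%


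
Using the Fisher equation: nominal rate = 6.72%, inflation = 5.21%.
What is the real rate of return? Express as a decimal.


Formula: (1 + r_real) = (1 + r_nom) / (1 + inflation)
Substituting: (1 + r_real) = 1.0672 / 1.0521
(1 + r_real) = 1.014352
r_real = 1.014352 - 1 = 0.014352

0.014352


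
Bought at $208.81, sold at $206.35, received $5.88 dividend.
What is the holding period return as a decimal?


Formula: HPR = (P1 - P0 + D) / P0
Gain: $206.35 - $208.81 + $5.88 = $3.42
HPR = $3.42 / $208.81 = 0.0164

0.0164


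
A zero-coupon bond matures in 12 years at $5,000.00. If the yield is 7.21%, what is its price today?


Formula: Price = FV / (1 + r)^n
Substituting: Price = $5,000.00 / (1 + 0.0721)^12
Discount factor: (1.0721)^12 = 2.30581
Price = $5,000.00 / 2.30581 = $2,168.44

$2,168.44


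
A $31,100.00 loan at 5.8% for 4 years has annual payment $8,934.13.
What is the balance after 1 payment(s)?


Formula: Balance = PV*(1+r)^k - PMT*((1+r)^k - 1)/r
Growth: (1 + 0.058)^1 = 1.058
Accumulated factor: ((1+r)^k - 1)/r = 1.0
Balance = $31,100.00 * 1.058 - $8,934.13 * 1.0
Balance = $23,969.67

$23,969.67


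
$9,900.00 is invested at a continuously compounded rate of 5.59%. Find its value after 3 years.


Formula: FV = P * e^(r*t)
Exponent: r*t = 0.0559 * 3 = 0.1677
e^(0.1677) = 1.182582
FV = $9,900.00 * 1.182582 = $11,707.56

$11,707.56


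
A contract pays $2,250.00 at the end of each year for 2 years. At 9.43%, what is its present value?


Formula: PV = PMT * (1 - (1+r)^(-n)) / r
Discount factor: (1 + 0.0943)^(-2) = 0.835078
Bracket: 1 - 0.835078 = 0.164922
PV = $2,250.00 * 0.164922 / 0.0943 = $3,935.04

$3,935.04


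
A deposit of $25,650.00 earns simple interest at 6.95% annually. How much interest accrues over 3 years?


Formula: I = P * r * t
Substituting: I = $25,650.00 * 0.0695 * 3
Step: I = $25,650.00 * 0.2085
I = $5,348.03

$5,348.03


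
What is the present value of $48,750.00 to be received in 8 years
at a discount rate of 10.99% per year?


Formula: PV = FV / (1 + r)^n
Substituting: PV = $48,750.00 / (1 + 0.1099)^8
Discount factor: (1.1099)^8 = 2.302877
PV = $48,750.00 / 2.302877 = $21,169.17

$21,169.17


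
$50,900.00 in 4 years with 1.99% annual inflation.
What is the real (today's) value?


Formula: Real value = nominal / (1 + inflation)^years
Price level: (1 + 0.0199)^4 = 1.082008
Real value = $50,900.00 / 1.082008 = $47,042.18

$47,042.18


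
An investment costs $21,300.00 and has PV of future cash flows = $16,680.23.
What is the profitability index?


Formula: PI = PV(cash flows) / initial investment
Substituting: PI = $16,680.23 / $21,300.00
PI = 0.7831

0.7831


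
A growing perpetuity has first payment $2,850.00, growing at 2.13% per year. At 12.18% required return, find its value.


Formula: PV = C / (r - g)
Spread: r - g = 0.1218 - 0.0213 = 0.1005
Substituting: PV = $2,850.00 / 0.1005
PV = $28,358.21

$28,358.21


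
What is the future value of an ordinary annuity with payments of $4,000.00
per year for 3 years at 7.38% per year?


Formula: FV = PMT * ((1+r)^n - 1) / r
Growth factor: (1 + 0.0738)^3 = 1.238141
Numerator: 1.238141 - 1 = 0.238141
FV = $4,000.00 * 0.238141 / 0.0738 = $12,907.39

$12,907.39


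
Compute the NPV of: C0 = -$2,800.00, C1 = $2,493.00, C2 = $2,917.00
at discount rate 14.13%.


Formula: NPV = C0 + C1/(1+r) + C2/(1+r)^2
Discount C1: $2,493.00 / (1 + 0.1413) = $2,184.35
Discount C2: $2,917.00 / (1 + 0.1413)^2 = $2,239.43
NPV = -$2,800.00 + $2,184.35 + $2,239.43 = $1,623.78

$1,623.78


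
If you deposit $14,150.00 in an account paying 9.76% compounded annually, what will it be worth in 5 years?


Formula: FV = P * (1 + r)^n
Substituting: FV = $14,150.00 * (1 + 0.0976)^5
Growth factor: (1.0976)^5 = 1.593017
FV = $14,150.00 * 1.593017 = $22,541.19

$22,541.19


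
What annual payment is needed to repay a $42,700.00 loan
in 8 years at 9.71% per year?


Formula: PMT = PV * r / (1 - (1+r)^(-n))
Denominator: 1 - (1 + 0.0971)^(-8) = 0.523536
Numerator: $42,700.00 * 0.0971 = 4146.17
PMT = 4146.17 / 0.523536 = $7,919.55

$7,919.55


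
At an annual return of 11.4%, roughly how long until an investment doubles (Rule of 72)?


Formula: Years ≈ 72 / r
Substituting: Years ≈ 72 / 11.4
Years ≈ 6.3

6.3 years


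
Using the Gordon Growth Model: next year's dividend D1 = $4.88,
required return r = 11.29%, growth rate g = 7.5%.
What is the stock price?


Formula: P = D1 / (r - g)
Spread: r - g = 0.1129 - 0.075 = 0.0379
Substituting: P = $4.88 / 0.0379
P = $128.76

$128.76


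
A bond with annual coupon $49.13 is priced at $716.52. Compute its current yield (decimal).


Formula: Current yield = annual coupon / price
Substituting: CY = $49.13 / $716.52
CY = 0.068568

0.068568


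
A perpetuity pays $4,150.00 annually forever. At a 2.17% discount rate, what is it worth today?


Formula: PV = C / r
Substituting: PV = $4,150.00 / 0.0217
PV = $191,244.24

$191,244.24


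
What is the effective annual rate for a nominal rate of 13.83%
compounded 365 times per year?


Formula: EAR = (1 + r/m)^m - 1
Period rate: r/m = 0.1383 / 365 = 0.000379
Compounding: (1 + 0.000379)^365 = 1.14829
EAR = 1.14829 - 1 = 0.14829

0.14829


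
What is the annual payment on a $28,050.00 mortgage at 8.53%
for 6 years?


Formula: PMT = PV * r / (1 - (1+r)^(-n))
Denominator: 1 - (1 + 0.0853)^(-6) = 0.388071
Numerator: $28,050.00 * 0.0853 = 2392.665
PMT = 2392.665 / 0.388071 = $6,165.54

$6,165.54


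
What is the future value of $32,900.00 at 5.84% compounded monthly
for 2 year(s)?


Formula: FV = P * (1 + r/m)^(m*t)
Period rate: r/m = 0.0584 / 12 = 0.004867
Total periods: m*t = 12 * 2 = 24
Growth factor: (1 + 0.004867)^24 = 1.123576
FV = $32,900.00 * 1.123576 = $36,965.66

$36,965.66


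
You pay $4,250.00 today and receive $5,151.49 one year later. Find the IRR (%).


Formula: IRR = C1/C0 - 1
Substituting: IRR = $5,151.49 / $4,250.00 - 1
Ratio: 1.212115 - 1 = 0.212115
IRR = 21.2115%

21.2115%


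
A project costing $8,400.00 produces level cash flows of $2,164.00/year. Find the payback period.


Formula: Payback = investment / annual cash flow
Substituting: Payback = $8,400.00 / $2,164.00
Payback = 3.8817 years

3.8817 years


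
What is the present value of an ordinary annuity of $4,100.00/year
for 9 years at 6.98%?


Formula: PV = PMT * (1 - (1+r)^(-n)) / r
Discount factor: (1 + 0.0698)^(-9) = 0.54485
Bracket: 1 - 0.54485 = 0.45515
PV = $4,100.00 * 0.45515 / 0.0698 = $26,735.19

$26,735.19


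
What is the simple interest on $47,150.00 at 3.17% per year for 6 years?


Formula: I = P * r * t
Substituting: I = $47,150.00 * 0.0317 * 6
Step: I = $47,150.00 * 0.1902
I = $8,967.93

$8,967.93


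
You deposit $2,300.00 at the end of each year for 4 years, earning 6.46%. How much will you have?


Formula: FV = PMT * ((1+r)^n - 1) / r
Growth factor: (1 + 0.0646)^4 = 1.284535
Numerator: 1.284535 - 1 = 0.284535
FV = $2,300.00 * 0.284535 / 0.0646 = $10,130.49

$10,130.49


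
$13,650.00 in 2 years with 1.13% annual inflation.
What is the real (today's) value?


Formula: Real value = nominal / (1 + inflation)^years
Price level: (1 + 0.0113)^2 = 1.022728
Real value = $13,650.00 / 1.022728 = $13,346.66

$13,346.66


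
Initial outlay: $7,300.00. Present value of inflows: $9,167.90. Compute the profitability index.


Formula: PI = PV(cash flows) / initial investment
Substituting: PI = $9,167.90 / $7,300.00
PI = 1.2559

1.2559


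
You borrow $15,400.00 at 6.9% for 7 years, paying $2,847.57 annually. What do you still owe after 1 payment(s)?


Formula: Balance = PV*(1+r)^k - PMT*((1+r)^k - 1)/r
Growth: (1 + 0.069)^1 = 1.069
Accumulated factor: ((1+r)^k - 1)/r = 1.0
Balance = $15,400.00 * 1.069 - $2,847.57 * 1.0
Balance = $13,615.03

$13,615.03


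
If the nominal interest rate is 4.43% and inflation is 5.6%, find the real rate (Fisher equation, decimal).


Formula: (1 + r_real) = (1 + r_nom) / (1 + inflation)
Substituting: (1 + r_real) = 1.0443 / 1.056
(1 + r_real) = 0.98892
r_real = 0.98892 - 1 = -0.01108

-0.01108


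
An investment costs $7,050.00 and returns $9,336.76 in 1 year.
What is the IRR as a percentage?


Formula: IRR = C1/C0 - 1
Substituting: IRR = $9,336.76 / $7,050.00 - 1
Ratio: 1.324363 - 1 = 0.324363
IRR = 32.4363%

32.4363%


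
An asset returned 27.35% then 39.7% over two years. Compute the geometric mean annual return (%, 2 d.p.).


Formula: Geometric mean = ((1+r1)*(1+r2))^(1/2) - 1
Product: (1 + 0.2735) * (1 + 0.397) = 1.2735 * 1.397 = 1.779079
Square root: 1.779079^0.5 = 1.333821
Geometric mean = 1.333821 - 1 = 0.333821
As percentage: 33.38%

33.38%


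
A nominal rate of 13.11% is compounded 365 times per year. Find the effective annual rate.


Formula: EAR = (1 + r/m)^m - 1
Period rate: r/m = 0.1311 / 365 = 0.000359
Compounding: (1 + 0.000359)^365 = 1.140055
EAR = 1.140055 - 1 = 0.140055

0.140055


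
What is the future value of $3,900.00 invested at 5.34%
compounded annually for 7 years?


Formula: FV = P * (1 + r)^n
Substituting: FV = $3,900.00 * (1 + 0.0534)^7
Growth factor: (1.0534)^7 = 1.439306
FV = $3,900.00 * 1.439306 = $5,613.29

$5,613.29


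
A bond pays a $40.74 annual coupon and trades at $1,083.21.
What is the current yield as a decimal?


Formula: Current yield = annual coupon / price
Substituting: CY = $40.74 / $1,083.21
CY = 0.03761

0.03761


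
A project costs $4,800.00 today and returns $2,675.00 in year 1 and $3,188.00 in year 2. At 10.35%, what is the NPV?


Formula: NPV = C0 + C1/(1+r) + C2/(1+r)^2
Discount C1: $2,675.00 / (1 + 0.1035) = $2,424.11
Discount C2: $3,188.00 / (1 + 0.1035)^2 = $2,618.02
NPV = -$4,800.00 + $2,424.11 + $2,618.02 = $242.13

$242.13


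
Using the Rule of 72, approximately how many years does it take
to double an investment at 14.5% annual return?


Formula: Years ≈ 72 / r
Substituting: Years ≈ 72 / 14.5
Years ≈ 5.0

5.0 years


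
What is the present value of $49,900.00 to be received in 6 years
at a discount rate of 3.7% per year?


Formula: PV = FV / (1 + r)^n
Substituting: PV = $49,900.00 / (1 + 0.037)^6
Discount factor: (1.037)^6 = 1.243577
PV = $49,900.00 / 1.243577 = $40,126.20

$40,126.20


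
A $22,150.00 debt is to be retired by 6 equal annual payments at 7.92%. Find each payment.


Formula: PMT = PV * r / (1 - (1+r)^(-n))
Denominator: 1 - (1 + 0.0792)^(-6) = 0.367022
Numerator: $22,150.00 * 0.0792 = 1754.28
PMT = 1754.28 / 0.367022 = $4,779.76

$4,779.76


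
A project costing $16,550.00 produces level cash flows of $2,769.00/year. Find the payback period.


Formula: Payback = investment / annual cash flow
Substituting: Payback = $16,550.00 / $2,769.00
Payback = 5.9769 years

5.9769 years


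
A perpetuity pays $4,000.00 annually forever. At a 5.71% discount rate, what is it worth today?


Formula: PV = C / r
Substituting: PV = $4,000.00 / 0.0571
PV = $70,052.54

$70,052.54


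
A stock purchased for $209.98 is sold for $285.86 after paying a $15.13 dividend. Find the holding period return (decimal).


Formula: HPR = (P1 - P0 + D) / P0
Gain: $285.86 - $209.98 + $15.13 = $91.01
HPR = $91.01 / $209.98 = 0.4334

0.4334


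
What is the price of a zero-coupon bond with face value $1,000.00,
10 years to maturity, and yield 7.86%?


Formula: Price = FV / (1 + r)^n
Substituting: Price = $1,000.00 / (1 + 0.0786)^10
Discount factor: (1.0786)^10 = 2.131102
Price = $1,000.00 / 2.131102 = $469.24

$469.24


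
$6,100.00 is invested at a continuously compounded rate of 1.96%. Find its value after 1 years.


Formula: FV = P * e^(r*t)
Exponent: r*t = 0.0196 * 1 = 0.0196
e^(0.0196) = 1.019793
FV = $6,100.00 * 1.019793 = $6,220.74

$6,220.74


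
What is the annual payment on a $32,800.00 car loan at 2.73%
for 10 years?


Formula: PMT = PV * r / (1 - (1+r)^(-n))
Denominator: 1 - (1 + 0.0273)^(-10) = 0.236117
Numerator: $32,800.00 * 0.0273 = 895.44
PMT = 895.44 / 0.236117 = $3,792.36

$3,792.36


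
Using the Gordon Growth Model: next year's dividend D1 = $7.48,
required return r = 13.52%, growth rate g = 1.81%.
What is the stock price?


Formula: P = D1 / (r - g)
Spread: r - g = 0.1352 - 0.0181 = 0.1171
Substituting: P = $7.48 / 0.1171
P = $63.88

$63.88


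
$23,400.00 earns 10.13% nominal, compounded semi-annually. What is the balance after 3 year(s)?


Formula: FV = P * (1 + r/m)^(m*t)
Period rate: r/m = 0.1013 / 2 = 0.05065
Total periods: m*t = 2 * 3 = 6
Growth factor: (1 + 0.05065)^6 = 1.345081
FV = $23,400.00 * 1.345081 = $31,474.89

$31,474.89
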